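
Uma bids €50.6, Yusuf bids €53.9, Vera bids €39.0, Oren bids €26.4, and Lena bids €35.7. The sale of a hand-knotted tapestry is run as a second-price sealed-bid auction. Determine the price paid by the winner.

€50.6

Ordered from highest: Yusuf €53.9, then Uma €50.6, then Vera €39.0, then Lena €35.7, then Oren €26.4.
Yusuf has the highest bid, so Yusuf wins.
The second-highest bid is €50.6, so that is what Yusuf pays.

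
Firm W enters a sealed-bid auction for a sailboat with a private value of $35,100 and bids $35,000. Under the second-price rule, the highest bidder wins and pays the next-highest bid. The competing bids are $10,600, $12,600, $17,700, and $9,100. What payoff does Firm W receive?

Firm W's payoff: $17,400.

Highest competing bid: $17,700.
Firm W's bid $35,000 is the highest overall, so Firm W wins and pays the second-highest bid, $17,700.
Payoff = value − price = $35,100 − $17,700 = $17,400.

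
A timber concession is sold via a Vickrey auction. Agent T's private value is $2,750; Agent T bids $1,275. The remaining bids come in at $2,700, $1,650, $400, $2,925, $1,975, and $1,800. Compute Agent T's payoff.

Highest competing bid: $2,925.
Agent T's bid $1,275 is not the highest, so Agent T loses, pays nothing, and earns zero payoff.

Payoff = $0.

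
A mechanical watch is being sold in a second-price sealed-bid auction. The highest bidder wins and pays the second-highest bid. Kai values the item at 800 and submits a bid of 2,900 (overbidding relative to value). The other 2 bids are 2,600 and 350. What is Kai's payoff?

Highest competing bid: 2,600.
Kai's bid 2,900 is the highest overall, so Kai wins and pays the second-highest bid, 2,600.
Payoff = value − price = 800 − 2,600 = -1,800.
Overbidding won the item at a price above value — truthful bidding would have avoided this loss.

Payoff = -1,800.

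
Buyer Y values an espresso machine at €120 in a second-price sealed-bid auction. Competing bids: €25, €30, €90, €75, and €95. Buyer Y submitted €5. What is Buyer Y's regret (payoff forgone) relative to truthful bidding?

The highest competing bid is €95.
Bidding truthfully at €120: Buyer Y has the top bid, wins, and pays the second-highest bid €95. Payoff = €120 − €95 = €25.
Bidding €5: the top bid is €95 (a rival), so Buyer Y loses. Payoff = €0.
Regret = truthful payoff − actual payoff = €25 − €0 = €25.

€25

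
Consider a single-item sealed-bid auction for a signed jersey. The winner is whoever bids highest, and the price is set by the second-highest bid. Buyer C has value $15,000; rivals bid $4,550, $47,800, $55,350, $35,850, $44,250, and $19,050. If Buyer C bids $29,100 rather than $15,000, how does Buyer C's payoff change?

The highest competing bid is $55,350.
Bidding truthfully at $15,000: the top bid is $55,350 (a rival), so Buyer C loses. Payoff = $0.
Bidding $29,100: the top bid is $55,350 (a rival), so Buyer C loses. Payoff = $0.
Change = $0 − $0 = $0.

$0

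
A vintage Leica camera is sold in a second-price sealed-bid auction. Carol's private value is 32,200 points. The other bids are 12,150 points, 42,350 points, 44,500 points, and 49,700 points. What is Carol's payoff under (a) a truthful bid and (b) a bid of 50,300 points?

The highest competing bid is 49,700 points.
Bidding truthfully at 32,200 points: the top bid is 49,700 points (a rival), so Carol loses. Payoff = 0 points.
Bidding 50,300 points: Carol has the top bid, wins, and pays the second-highest bid 49,700 points. Payoff = 32,200 points − 49,700 points = -17,500 points.

Truthful: 0 points; alternative: -17,500 points.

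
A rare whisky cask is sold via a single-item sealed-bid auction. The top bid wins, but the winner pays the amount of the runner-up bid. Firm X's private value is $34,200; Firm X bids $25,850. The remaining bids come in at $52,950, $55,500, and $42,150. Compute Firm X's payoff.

Payoff = $0.

Highest competing bid: $55,500.
Firm X's bid $25,850 is not the highest, so Firm X loses, pays nothing, and earns zero payoff.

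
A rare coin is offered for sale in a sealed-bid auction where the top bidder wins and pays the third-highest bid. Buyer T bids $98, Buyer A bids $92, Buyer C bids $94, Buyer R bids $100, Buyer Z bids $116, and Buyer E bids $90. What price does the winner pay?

The winner pays $98.

Sorted high to low: Buyer Z $116, then Buyer R $100, then Buyer T $98, then Buyer C $94, then Buyer A $92, then Buyer E $90.
Buyer Z is the highest bidder, so Buyer Z wins.
Under the third-price rule, the price is the third-highest bid: $98.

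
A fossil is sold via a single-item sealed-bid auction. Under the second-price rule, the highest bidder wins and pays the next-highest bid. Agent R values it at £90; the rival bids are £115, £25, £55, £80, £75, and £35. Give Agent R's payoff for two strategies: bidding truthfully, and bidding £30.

Truthful: £0; alternative: £0.

The highest competing bid is £115.
Bidding truthfully at £90: the top bid is £115 (a rival), so Agent R loses. Payoff = £0.
Bidding £30: the top bid is £115 (a rival), so Agent R loses. Payoff = £0.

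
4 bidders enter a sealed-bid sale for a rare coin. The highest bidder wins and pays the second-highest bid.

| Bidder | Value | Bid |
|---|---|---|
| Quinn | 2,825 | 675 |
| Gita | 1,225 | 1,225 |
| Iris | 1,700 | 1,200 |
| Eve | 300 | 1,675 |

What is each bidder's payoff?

Ordered from highest: Eve 1,675, then Gita 1,225, then Iris 1,200, then Quinn 675.
Eve has the top bid and wins; the price is the second-highest bid, 1,225.
Eve's payoff = 300 − 1,225 = -925. All other bidders lose, so their payoff is 0.

Quinn 0, Gita 0, Iris 0, Eve -925.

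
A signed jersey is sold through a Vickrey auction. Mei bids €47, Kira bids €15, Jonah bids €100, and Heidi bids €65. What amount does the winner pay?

Bids in descending order: Jonah €100 > Heidi €65 > Mei €47 > Kira €15.
Jonah has the highest bid, so Jonah wins.
The second-highest bid is €65, so that is what Jonah pays.

€65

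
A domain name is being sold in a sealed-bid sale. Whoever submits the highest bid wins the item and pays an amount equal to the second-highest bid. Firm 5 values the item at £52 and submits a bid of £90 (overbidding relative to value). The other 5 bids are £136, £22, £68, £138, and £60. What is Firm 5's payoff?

Highest competing bid: £138.
Firm 5's bid £90 is not the highest, so Firm 5 loses, pays nothing, and earns zero payoff.

Payoff = £0.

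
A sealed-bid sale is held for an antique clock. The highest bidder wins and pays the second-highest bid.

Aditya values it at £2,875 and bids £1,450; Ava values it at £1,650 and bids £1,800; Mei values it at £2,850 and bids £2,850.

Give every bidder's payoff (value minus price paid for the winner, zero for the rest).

Ranking the bids: Mei £2,850 > Ava £1,800 > Aditya £1,450.
Mei has the top bid and wins; the price is the second-highest bid, £1,800.
Mei's payoff = £2,850 − £1,800 = £1,050. All other bidders lose, so their payoff is 0.

Payoffs: Aditya £0, Ava £0, Mei £1,050.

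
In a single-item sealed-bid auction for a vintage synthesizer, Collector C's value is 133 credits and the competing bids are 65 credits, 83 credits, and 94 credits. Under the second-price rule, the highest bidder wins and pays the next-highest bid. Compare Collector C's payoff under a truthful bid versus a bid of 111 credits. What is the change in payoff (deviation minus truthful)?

The highest competing bid is 94 credits.
Bidding truthfully at 133 credits: Collector C has the top bid, wins, and pays the second-highest bid 94 credits. Payoff = 133 credits − 94 credits = 39 credits.
Bidding 111 credits: Collector C has the top bid, wins, and pays the second-highest bid 94 credits. Payoff = 133 credits − 94 credits = 39 credits.
Change = 39 credits − 39 credits = 0 credits.
The bid only affects whether you win, not the price — here both bids land on the same side of the top rival bid, so the deviation is payoff-neutral.

Payoff change: 0 credits.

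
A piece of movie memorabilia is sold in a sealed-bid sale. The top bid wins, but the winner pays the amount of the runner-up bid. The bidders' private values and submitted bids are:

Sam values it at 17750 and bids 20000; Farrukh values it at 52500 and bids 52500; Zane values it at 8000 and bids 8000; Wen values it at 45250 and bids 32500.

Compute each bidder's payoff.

Ordered from highest: Farrukh 52500, then Wen 32500, then Sam 20000, then Zane 8000.
Farrukh has the top bid and wins; the price is the second-highest bid, 32500.
Farrukh's payoff = 52500 − 32500 = 20000. All other bidders lose, so their payoff is 0.

Payoffs: Sam 0, Farrukh 20000, Zane 0, Wen 0.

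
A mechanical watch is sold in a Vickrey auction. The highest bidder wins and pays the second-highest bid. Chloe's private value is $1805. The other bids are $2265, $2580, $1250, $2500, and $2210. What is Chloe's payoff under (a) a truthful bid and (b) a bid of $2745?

The highest competing bid is $2580.
Bidding truthfully at $1805: the top bid is $2580 (a rival), so Chloe loses. Payoff = $0.
Bidding $2745: Chloe has the top bid, wins, and pays the second-highest bid $2580. Payoff = $1805 − $2580 = -$775.

Truthful: $0; alternative: -$775.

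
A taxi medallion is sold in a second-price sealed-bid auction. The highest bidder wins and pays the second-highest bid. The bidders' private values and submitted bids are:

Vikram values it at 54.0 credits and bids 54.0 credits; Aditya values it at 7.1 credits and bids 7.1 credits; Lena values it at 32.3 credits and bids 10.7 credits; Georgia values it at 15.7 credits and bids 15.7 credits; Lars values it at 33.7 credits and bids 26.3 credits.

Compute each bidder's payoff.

Ordered from highest: Vikram 54.0 credits > Lars 26.3 credits > Georgia 15.7 credits > Lena 10.7 credits > Aditya 7.1 credits.
Vikram has the top bid and wins; the price is the second-highest bid, 26.3 credits.
Vikram's payoff = 54.0 credits − 26.3 credits = 27.7 credits. All other bidders lose, so their payoff is 0.

Vikram 27.7 credits, Aditya 0.0 credits, Lena 0.0 credits, Georgia 0.0 credits, Lars 0.0 credits.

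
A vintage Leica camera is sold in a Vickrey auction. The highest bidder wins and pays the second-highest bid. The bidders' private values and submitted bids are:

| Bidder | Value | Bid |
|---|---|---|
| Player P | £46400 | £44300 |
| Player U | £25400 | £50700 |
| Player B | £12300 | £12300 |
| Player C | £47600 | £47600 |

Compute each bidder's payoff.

Bids in descending order: Player U £50700, then Player C £47600, then Player P £44300, then Player B £12300.
Player U has the top bid and wins; the price is the second-highest bid, £47600.
Player U's payoff = £25400 − £47600 = -£22200. All other bidders lose, so their payoff is 0.

Player P £0, Player U -£22200, Player B £0, Player C £0.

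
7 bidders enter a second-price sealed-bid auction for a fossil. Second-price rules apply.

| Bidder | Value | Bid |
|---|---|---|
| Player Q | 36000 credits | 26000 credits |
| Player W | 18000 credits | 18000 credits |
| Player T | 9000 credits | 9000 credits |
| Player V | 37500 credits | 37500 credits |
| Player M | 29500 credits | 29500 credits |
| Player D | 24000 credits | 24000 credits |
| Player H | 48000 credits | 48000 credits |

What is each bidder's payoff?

Ranking the bids: Player H 48000 credits; Player V 37500 credits; Player M 29500 credits; Player Q 26000 credits; Player D 24000 credits; Player W 18000 credits; Player T 9000 credits.
Player H has the top bid and wins; the price is the second-highest bid, 37500 credits.
Player H's payoff = 48000 credits − 37500 credits = 10500 credits. All other bidders lose, so their payoff is 0.

Player Q 0 credits, Player W 0 credits, Player T 0 credits, Player V 0 credits, Player M 0 credits, Player D 0 credits, Player H 10500 credits.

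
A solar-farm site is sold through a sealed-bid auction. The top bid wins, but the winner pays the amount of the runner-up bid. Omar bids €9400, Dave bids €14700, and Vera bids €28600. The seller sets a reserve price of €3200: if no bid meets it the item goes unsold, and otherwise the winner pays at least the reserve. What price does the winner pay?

Price paid: €14700.

Sorted high to low: Vera €28600, then Dave €14700, then Omar €9400.
Vera has the highest bid, so Vera wins.
The second-highest bid is €14700, which exceeds the reserve, so that sets the price.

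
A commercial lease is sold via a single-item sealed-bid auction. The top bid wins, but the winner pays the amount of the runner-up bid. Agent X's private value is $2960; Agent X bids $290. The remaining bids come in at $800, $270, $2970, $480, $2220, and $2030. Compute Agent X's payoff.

Highest competing bid: $2970.
Agent X's bid $290 is not the highest, so Agent X loses, pays nothing, and earns zero payoff.

Agent X's payoff: $0.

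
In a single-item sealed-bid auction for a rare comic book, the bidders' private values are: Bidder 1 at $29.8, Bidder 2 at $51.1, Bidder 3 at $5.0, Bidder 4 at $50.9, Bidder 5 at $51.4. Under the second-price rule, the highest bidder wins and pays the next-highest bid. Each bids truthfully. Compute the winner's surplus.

Winner's surplus: $0.3.

Sorted high to low: Bidder 5 $51.4; Bidder 2 $51.1; Bidder 4 $50.9; Bidder 1 $29.8; Bidder 3 $5.0.
Bidder 5 wins with the top bid and pays the second-highest, $51.1.
Surplus = $51.4 − $51.1 = $0.3.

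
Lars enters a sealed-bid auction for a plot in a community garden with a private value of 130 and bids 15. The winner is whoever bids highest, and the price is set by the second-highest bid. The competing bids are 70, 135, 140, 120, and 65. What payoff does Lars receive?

Highest competing bid: 140.
Lars's bid 15 is not the highest, so Lars loses, pays nothing, and earns zero payoff.

Lars's payoff: 0.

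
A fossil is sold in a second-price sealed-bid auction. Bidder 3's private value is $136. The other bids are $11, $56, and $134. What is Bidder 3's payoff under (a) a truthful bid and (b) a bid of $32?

Truthful: $2; alternative: $0.

The highest competing bid is $134.
Bidding truthfully at $136: Bidder 3 has the top bid, wins, and pays the second-highest bid $134. Payoff = $136 − $134 = $2.
Bidding $32: the top bid is $134 (a rival), so Bidder 3 loses. Payoff = $0.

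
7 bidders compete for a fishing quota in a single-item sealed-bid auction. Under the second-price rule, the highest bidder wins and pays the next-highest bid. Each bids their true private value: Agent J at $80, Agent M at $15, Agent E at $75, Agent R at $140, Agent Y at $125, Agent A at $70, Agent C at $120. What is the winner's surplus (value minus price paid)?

Winner's surplus: $15.

Bids in descending order: Agent R $140; Agent Y $125; Agent C $120; Agent J $80; Agent E $75; Agent A $70; Agent M $15.
Agent R wins with the top bid and pays the second-highest, $125.
Surplus = $140 − $125 = $15.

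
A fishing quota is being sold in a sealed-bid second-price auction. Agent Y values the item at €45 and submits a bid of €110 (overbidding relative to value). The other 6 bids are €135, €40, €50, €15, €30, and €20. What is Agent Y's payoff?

€0

Highest competing bid: €135.
Agent Y's bid €110 is not the highest, so Agent Y loses, pays nothing, and earns zero payoff.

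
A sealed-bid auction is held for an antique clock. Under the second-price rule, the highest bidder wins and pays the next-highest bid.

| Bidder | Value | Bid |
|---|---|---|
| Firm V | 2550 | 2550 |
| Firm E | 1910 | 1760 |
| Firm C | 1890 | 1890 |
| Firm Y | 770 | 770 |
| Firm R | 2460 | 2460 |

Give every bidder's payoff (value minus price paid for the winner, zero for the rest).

Firm V 90, Firm E 0, Firm C 0, Firm Y 0, Firm R 0.

Sorted high to low: Firm V 2550; Firm R 2460; Firm C 1890; Firm E 1760; Firm Y 770.
Firm V has the top bid and wins; the price is the second-highest bid, 2460.
Firm V's payoff = 2550 − 2460 = 90. All other bidders lose, so their payoff is 0.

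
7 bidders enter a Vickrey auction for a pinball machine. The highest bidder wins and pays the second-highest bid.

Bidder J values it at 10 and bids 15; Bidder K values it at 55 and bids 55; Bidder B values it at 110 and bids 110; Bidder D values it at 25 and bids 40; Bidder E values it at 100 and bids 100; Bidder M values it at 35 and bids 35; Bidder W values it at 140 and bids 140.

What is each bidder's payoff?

Payoffs: Bidder J 0, Bidder K 0, Bidder B 0, Bidder D 0, Bidder E 0, Bidder M 0, Bidder W 30.

Sorted high to low: Bidder W 140; Bidder B 110; Bidder E 100; Bidder K 55; Bidder D 40; Bidder M 35; Bidder J 15.
Bidder W has the top bid and wins; the price is the second-highest bid, 110.
Bidder W's payoff = 140 − 110 = 30. All other bidders lose, so their payoff is 0.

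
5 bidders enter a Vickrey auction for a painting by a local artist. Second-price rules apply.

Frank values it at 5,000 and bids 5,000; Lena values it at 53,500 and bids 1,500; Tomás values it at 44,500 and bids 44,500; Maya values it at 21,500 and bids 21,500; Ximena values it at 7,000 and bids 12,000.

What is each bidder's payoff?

Bids in descending order: Tomás 44,500; Maya 21,500; Ximena 12,000; Frank 5,000; Lena 1,500.
Tomás has the top bid and wins; the price is the second-highest bid, 21,500.
Tomás's payoff = 44,500 − 21,500 = 23,000. All other bidders lose, so their payoff is 0.

Payoffs: Frank 0, Lena 0, Tomás 23,000, Maya 0, Ximena 0.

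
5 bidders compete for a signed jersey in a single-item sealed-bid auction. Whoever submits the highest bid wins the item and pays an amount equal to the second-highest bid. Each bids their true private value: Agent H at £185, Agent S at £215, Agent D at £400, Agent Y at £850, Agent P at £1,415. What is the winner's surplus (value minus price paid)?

Ordered from highest: Agent P £1,415, then Agent Y £850, then Agent D £400, then Agent S £215, then Agent H £185.
Agent P wins with the top bid and pays the second-highest, £850.
Surplus = £1,415 − £850 = £565.

Surplus = £565.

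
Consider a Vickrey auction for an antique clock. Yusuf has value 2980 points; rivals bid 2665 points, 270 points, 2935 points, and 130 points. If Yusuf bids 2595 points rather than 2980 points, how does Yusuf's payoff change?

The highest competing bid is 2935 points.
Bidding truthfully at 2980 points: Yusuf has the top bid, wins, and pays the second-highest bid 2935 points. Payoff = 2980 points − 2935 points = 45 points.
Bidding 2595 points: the top bid is 2935 points (a rival), so Yusuf loses. Payoff = 0 points.
Change = 0 points − 45 points = -45 points.

Payoff change: -45 points.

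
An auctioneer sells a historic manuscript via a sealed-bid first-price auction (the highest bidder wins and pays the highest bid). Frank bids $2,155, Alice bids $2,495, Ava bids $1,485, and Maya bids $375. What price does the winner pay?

$2,495

Ordered from highest: Alice $2,495; Frank $2,155; Ava $1,485; Maya $375.
Alice is the highest bidder, so Alice wins.
Under the first-price rule, the price is the highest bid: $2,495.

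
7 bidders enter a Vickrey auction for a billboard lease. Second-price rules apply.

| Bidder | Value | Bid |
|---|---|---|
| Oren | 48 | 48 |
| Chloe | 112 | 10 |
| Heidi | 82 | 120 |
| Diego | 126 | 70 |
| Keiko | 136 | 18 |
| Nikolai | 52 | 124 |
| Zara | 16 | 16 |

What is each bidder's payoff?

Payoffs: Oren 0, Chloe 0, Heidi 0, Diego 0, Keiko 0, Nikolai -68, Zara 0.

Sorted high to low: Nikolai 124 > Heidi 120 > Diego 70 > Oren 48 > Keiko 18 > Zara 16 > Chloe 10.
Nikolai has the top bid and wins; the price is the second-highest bid, 120.
Nikolai's payoff = 52 − 120 = -68. All other bidders lose, so their payoff is 0.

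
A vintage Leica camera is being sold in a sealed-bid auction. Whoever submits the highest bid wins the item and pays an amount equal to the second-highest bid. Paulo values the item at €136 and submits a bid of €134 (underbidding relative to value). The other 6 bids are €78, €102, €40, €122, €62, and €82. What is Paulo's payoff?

€14

Highest competing bid: €122.
Paulo's bid €134 is the highest overall, so Paulo wins and pays the second-highest bid, €122.
Payoff = value − price = €136 − €122 = €14.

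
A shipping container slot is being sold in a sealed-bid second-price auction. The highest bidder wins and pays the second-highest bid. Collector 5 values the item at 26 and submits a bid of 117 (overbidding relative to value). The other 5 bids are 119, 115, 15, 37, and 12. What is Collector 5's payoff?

Highest competing bid: 119.
Collector 5's bid 117 is not the highest, so Collector 5 loses, pays nothing, and earns zero payoff.

0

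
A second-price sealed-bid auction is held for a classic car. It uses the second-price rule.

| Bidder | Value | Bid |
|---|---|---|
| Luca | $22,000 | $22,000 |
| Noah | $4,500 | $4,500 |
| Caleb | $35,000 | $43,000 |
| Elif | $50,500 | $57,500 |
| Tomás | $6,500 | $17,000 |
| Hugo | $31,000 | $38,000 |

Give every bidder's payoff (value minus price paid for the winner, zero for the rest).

Payoffs: Luca $0, Noah $0, Caleb $0, Elif $7,500, Tomás $0, Hugo $0.

Ordered from highest: Elif $57,500; Caleb $43,000; Hugo $38,000; Luca $22,000; Tomás $17,000; Noah $4,500.
Elif has the top bid and wins; the price is the second-highest bid, $43,000.
Elif's payoff = $50,500 − $43,000 = $7,500. All other bidders lose, so their payoff is 0.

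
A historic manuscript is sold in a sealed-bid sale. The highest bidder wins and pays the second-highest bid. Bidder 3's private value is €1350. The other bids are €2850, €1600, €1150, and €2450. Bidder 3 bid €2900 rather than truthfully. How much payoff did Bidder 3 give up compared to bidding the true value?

The highest competing bid is €2850.
Bidding truthfully at €1350: the top bid is €2850 (a rival), so Bidder 3 loses. Payoff = €0.
Bidding €2900: Bidder 3 has the top bid, wins, and pays the second-highest bid €2850. Payoff = €1350 − €2850 = -€1500.
Regret = truthful payoff − actual payoff = €0 − -€1500 = €1500.

Regret: €1500.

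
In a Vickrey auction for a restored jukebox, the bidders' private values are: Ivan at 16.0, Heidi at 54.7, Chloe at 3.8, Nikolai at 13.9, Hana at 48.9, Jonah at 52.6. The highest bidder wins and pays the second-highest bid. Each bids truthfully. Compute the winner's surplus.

Surplus = 2.1.

Ordered from highest: Heidi 54.7, then Jonah 52.6, then Hana 48.9, then Ivan 16.0, then Nikolai 13.9, then Chloe 3.8.
Heidi wins with the top bid and pays the second-highest, 52.6.
Surplus = 54.7 − 52.6 = 2.1.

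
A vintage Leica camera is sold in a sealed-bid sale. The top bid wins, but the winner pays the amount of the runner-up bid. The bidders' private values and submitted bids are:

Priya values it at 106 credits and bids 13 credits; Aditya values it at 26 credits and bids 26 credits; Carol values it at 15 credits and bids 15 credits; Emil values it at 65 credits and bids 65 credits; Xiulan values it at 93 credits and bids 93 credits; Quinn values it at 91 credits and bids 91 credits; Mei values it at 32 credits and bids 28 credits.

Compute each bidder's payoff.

Priya 0 credits, Aditya 0 credits, Carol 0 credits, Emil 0 credits, Xiulan 2 credits, Quinn 0 credits, Mei 0 credits.

Bids in descending order: Xiulan 93 credits; Quinn 91 credits; Emil 65 credits; Mei 28 credits; Aditya 26 credits; Carol 15 credits; Priya 13 credits.
Xiulan has the top bid and wins; the price is the second-highest bid, 91 credits.
Xiulan's payoff = 93 credits − 91 credits = 2 credits. All other bidders lose, so their payoff is 0.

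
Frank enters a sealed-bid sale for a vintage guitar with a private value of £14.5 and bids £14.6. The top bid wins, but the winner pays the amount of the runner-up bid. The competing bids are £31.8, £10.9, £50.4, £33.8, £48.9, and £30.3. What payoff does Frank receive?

Frank's payoff: £0.0.

Highest competing bid: £50.4.
Frank's bid £14.6 is not the highest, so Frank loses, pays nothing, and earns zero payoff.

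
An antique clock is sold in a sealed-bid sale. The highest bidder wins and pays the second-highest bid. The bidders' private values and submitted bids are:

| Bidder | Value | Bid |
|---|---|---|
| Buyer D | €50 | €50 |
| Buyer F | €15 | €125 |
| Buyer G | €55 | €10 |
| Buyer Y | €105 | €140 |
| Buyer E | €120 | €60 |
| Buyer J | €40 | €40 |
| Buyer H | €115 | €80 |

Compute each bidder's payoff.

Payoffs: Buyer D €0, Buyer F €0, Buyer G €0, Buyer Y -€20, Buyer E €0, Buyer J €0, Buyer H €0.

Bids in descending order: Buyer Y €140, then Buyer F €125, then Buyer H €80, then Buyer E €60, then Buyer D €50, then Buyer J €40, then Buyer G €10.
Buyer Y has the top bid and wins; the price is the second-highest bid, €125.
Buyer Y's payoff = €105 − €125 = -€20. All other bidders lose, so their payoff is 0.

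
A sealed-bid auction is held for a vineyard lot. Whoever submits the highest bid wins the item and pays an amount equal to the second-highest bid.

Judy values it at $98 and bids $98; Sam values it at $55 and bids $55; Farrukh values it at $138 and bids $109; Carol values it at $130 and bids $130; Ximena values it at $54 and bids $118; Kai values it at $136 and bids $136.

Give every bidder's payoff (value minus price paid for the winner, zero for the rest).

Judy $0, Sam $0, Farrukh $0, Carol $0, Ximena $0, Kai $6.

Ordered from highest: Kai $136; Carol $130; Ximena $118; Farrukh $109; Judy $98; Sam $55.
Kai has the top bid and wins; the price is the second-highest bid, $130.
Kai's payoff = $136 − $130 = $6. All other bidders lose, so their payoff is 0.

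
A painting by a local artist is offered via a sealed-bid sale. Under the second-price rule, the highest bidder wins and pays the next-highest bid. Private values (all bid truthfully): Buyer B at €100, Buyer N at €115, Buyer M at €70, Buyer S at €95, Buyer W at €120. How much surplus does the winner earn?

€5

Ranking the bids: Buyer W €120 > Buyer N €115 > Buyer B €100 > Buyer S €95 > Buyer M €70.
Buyer W wins with the top bid and pays the second-highest, €115.
Surplus = €120 − €115 = €5.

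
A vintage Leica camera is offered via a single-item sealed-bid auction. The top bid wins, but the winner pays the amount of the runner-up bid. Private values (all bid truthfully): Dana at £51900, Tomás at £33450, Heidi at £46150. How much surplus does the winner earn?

Winner's surplus: £5750.

Ordered from highest: Dana £51900 > Heidi £46150 > Tomás £33450.
Dana wins with the top bid and pays the second-highest, £46150.
Surplus = £51900 − £46150 = £5750.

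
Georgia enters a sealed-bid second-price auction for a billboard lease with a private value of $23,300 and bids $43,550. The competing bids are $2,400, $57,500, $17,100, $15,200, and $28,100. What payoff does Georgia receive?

$0

Highest competing bid: $57,500.
Georgia's bid $43,550 is not the highest, so Georgia loses, pays nothing, and earns zero payoff.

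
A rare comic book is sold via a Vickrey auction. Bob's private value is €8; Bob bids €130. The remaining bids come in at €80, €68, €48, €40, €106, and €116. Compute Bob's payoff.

-€108

Highest competing bid: €116.
Bob's bid €130 is the highest overall, so Bob wins and pays the second-highest bid, €116.
Payoff = value − price = €8 − €116 = -€108.
Overbidding won the item at a price above value — truthful bidding would have avoided this loss.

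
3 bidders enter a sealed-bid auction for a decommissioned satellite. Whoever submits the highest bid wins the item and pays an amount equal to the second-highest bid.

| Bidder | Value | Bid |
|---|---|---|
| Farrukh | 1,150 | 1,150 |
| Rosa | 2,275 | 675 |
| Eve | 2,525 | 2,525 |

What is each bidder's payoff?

Payoffs: Farrukh 0, Rosa 0, Eve 1,375.

Bids in descending order: Eve 2,525; Farrukh 1,150; Rosa 675.
Eve has the top bid and wins; the price is the second-highest bid, 1,150.
Eve's payoff = 2,525 − 1,150 = 1,375. All other bidders lose, so their payoff is 0.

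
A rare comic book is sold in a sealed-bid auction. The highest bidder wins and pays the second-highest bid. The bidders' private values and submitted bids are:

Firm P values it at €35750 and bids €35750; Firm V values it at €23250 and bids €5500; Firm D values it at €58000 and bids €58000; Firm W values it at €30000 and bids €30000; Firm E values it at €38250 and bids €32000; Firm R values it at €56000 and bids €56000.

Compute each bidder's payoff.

Firm P €0, Firm V €0, Firm D €2000, Firm W €0, Firm E €0, Firm R €0.

Bids in descending order: Firm D €58000; Firm R €56000; Firm P €35750; Firm E €32000; Firm W €30000; Firm V €5500.
Firm D has the top bid and wins; the price is the second-highest bid, €56000.
Firm D's payoff = €58000 − €56000 = €2000. All other bidders lose, so their payoff is 0.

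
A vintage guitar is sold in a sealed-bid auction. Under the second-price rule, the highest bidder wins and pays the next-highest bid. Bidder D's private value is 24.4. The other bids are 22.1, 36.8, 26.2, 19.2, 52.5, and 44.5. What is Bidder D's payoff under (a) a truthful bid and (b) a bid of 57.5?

(a) 0.0  (b) -28.1

The highest competing bid is 52.5.
Bidding truthfully at 24.4: the top bid is 52.5 (a rival), so Bidder D loses. Payoff = 0.0.
Bidding 57.5: Bidder D has the top bid, wins, and pays the second-highest bid 52.5. Payoff = 24.4 − 52.5 = -28.1.
Deviating from a truthful bid can only lose payoff in a second-price auction — never gain.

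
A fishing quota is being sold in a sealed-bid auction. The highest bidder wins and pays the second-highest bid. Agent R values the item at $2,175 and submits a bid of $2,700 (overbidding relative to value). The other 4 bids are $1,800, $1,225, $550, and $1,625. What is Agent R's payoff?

Agent R's payoff: $375.

Highest competing bid: $1,800.
Agent R's bid $2,700 is the highest overall, so Agent R wins and pays the second-highest bid, $1,800.
Payoff = value − price = $2,175 − $1,800 = $375.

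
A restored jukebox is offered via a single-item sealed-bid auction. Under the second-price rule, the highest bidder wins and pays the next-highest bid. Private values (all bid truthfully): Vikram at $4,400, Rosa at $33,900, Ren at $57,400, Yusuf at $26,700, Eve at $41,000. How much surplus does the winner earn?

Sorted high to low: Ren $57,400 > Eve $41,000 > Rosa $33,900 > Yusuf $26,700 > Vikram $4,400.
Ren wins with the top bid and pays the second-highest, $41,000.
Surplus = $57,400 − $41,000 = $16,400.

Winner's surplus: $16,400.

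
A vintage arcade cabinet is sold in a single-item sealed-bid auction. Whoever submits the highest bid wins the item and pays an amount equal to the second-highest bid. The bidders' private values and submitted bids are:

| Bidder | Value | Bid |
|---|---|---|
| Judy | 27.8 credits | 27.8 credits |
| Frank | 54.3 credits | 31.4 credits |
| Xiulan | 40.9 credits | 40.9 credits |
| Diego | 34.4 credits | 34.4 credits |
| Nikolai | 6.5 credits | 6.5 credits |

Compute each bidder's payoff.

Bids in descending order: Xiulan 40.9 credits; Diego 34.4 credits; Frank 31.4 credits; Judy 27.8 credits; Nikolai 6.5 credits.
Xiulan has the top bid and wins; the price is the second-highest bid, 34.4 credits.
Xiulan's payoff = 40.9 credits − 34.4 credits = 6.5 credits. All other bidders lose, so their payoff is 0.

Payoffs: Judy 0.0 credits, Frank 0.0 credits, Xiulan 6.5 credits, Diego 0.0 credits, Nikolai 0.0 credits.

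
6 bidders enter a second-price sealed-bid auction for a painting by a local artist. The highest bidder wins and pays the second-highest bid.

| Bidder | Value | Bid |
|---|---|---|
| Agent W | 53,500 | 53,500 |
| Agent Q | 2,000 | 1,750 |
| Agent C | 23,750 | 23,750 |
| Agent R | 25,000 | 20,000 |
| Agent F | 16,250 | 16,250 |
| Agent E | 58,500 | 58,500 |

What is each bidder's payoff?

Payoffs: Agent W 0, Agent Q 0, Agent C 0, Agent R 0, Agent F 0, Agent E 5,000.

Bids in descending order: Agent E 58,500, then Agent W 53,500, then Agent C 23,750, then Agent R 20,000, then Agent F 16,250, then Agent Q 1,750.
Agent E has the top bid and wins; the price is the second-highest bid, 53,500.
Agent E's payoff = 58,500 − 53,500 = 5,000. All other bidders lose, so their payoff is 0.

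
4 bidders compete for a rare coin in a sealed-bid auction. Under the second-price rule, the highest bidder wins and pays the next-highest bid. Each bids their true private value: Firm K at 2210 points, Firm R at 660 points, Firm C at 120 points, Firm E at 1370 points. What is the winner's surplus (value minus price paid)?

Surplus = 840 points.

Bids in descending order: Firm K 2210 points > Firm E 1370 points > Firm R 660 points > Firm C 120 points.
Firm K wins with the top bid and pays the second-highest, 1370 points.
Surplus = 2210 points − 1370 points = 840 points.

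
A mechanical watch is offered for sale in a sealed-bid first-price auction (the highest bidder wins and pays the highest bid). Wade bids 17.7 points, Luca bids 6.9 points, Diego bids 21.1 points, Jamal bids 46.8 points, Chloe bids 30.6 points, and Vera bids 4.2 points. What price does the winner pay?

The winner pays 46.8 points.

Bids in descending order: Jamal 46.8 points, then Chloe 30.6 points, then Diego 21.1 points, then Wade 17.7 points, then Luca 6.9 points, then Vera 4.2 points.
Jamal is the highest bidder, so Jamal wins.
Under the first-price rule, the price is the highest bid: 46.8 points.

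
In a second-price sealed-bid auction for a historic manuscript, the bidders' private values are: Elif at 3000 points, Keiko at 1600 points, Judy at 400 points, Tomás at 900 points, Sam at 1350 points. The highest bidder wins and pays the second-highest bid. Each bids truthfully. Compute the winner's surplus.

Surplus = 1400 points.

Bids in descending order: Elif 3000 points; Keiko 1600 points; Sam 1350 points; Tomás 900 points; Judy 400 points.
Elif wins with the top bid and pays the second-highest, 1600 points.
Surplus = 3000 points − 1600 points = 1400 points.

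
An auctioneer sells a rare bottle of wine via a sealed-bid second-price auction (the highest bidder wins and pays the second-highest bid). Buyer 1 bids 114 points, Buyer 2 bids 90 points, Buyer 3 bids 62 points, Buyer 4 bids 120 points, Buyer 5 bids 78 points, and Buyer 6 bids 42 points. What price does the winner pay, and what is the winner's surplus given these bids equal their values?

Sorted high to low: Buyer 4 120 points > Buyer 1 114 points > Buyer 2 90 points > Buyer 5 78 points > Buyer 3 62 points > Buyer 6 42 points.
Buyer 4 is the highest bidder, so Buyer 4 wins.
Under the second-price rule, the price is the second-highest bid: 114 points.
Surplus = 120 points − 114 points = 6 points.

The winner pays 114 points for a surplus of 6 points.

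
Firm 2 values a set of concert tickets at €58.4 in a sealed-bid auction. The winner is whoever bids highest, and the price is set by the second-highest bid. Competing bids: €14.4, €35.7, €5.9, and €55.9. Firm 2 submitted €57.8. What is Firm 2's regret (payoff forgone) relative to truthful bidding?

The highest competing bid is €55.9.
Bidding truthfully at €58.4: Firm 2 has the top bid, wins, and pays the second-highest bid €55.9. Payoff = €58.4 − €55.9 = €2.5.
Bidding €57.8: Firm 2 has the top bid, wins, and pays the second-highest bid €55.9. Payoff = €58.4 − €55.9 = €2.5.
Regret = truthful payoff − actual payoff = €2.5 − €2.5 = €0.0.
The bid only affects whether you win, not the price — here both bids land on the same side of the top rival bid, so the deviation is payoff-neutral.

€0.0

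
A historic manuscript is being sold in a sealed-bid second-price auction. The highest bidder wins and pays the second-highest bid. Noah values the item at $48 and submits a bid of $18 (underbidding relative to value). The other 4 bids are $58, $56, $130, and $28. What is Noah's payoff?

$0

Highest competing bid: $130.
Noah's bid $18 is not the highest, so Noah loses, pays nothing, and earns zero payoff.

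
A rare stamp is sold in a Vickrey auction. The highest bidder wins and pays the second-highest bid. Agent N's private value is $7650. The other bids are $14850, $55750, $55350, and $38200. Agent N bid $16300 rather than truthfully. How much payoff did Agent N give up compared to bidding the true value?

The highest competing bid is $55750.
Bidding truthfully at $7650: the top bid is $55750 (a rival), so Agent N loses. Payoff = $0.
Bidding $16300: the top bid is $55750 (a rival), so Agent N loses. Payoff = $0.
Regret = truthful payoff − actual payoff = $0 − $0 = $0.

$0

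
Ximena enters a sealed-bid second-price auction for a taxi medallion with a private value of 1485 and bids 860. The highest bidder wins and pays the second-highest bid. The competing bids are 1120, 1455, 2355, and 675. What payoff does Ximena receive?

Highest competing bid: 2355.
Ximena's bid 860 is not the highest, so Ximena loses, pays nothing, and earns zero payoff.

Ximena's payoff: 0.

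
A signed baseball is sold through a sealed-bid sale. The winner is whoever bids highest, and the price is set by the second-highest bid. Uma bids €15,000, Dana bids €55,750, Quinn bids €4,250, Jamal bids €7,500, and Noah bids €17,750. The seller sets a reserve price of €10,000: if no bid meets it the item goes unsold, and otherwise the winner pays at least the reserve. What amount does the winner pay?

The winner pays €17,750.

Sorted high to low: Dana €55,750, then Noah €17,750, then Uma €15,000, then Jamal €7,500, then Quinn €4,250.
Dana has the highest bid, so Dana wins.
The second-highest bid is €17,750, which exceeds the reserve, so that sets the price.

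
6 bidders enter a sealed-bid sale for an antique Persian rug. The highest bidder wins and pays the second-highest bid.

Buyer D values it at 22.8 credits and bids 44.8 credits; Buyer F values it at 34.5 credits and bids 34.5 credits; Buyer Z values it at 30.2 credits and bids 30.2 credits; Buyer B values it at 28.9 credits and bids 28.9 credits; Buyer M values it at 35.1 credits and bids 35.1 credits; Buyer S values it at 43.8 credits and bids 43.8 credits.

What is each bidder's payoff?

Buyer D -21.0 credits, Buyer F 0.0 credits, Buyer Z 0.0 credits, Buyer B 0.0 credits, Buyer M 0.0 credits, Buyer S 0.0 credits.

Sorted high to low: Buyer D 44.8 credits > Buyer S 43.8 credits > Buyer M 35.1 credits > Buyer F 34.5 credits > Buyer Z 30.2 credits > Buyer B 28.9 credits.
Buyer D has the top bid and wins; the price is the second-highest bid, 43.8 credits.
Buyer D's payoff = 22.8 credits − 43.8 credits = -21.0 credits. All other bidders lose, so their payoff is 0.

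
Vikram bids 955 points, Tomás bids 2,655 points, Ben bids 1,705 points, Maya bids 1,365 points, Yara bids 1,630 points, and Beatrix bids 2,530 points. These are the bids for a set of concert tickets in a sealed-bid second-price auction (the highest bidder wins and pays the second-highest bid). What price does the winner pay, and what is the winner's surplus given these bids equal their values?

Price 2,530 points; surplus 125 points.

Ranking the bids: Tomás 2,655 points, then Beatrix 2,530 points, then Ben 1,705 points, then Yara 1,630 points, then Maya 1,365 points, then Vikram 955 points.
Tomás is the highest bidder, so Tomás wins.
Under the second-price rule, the price is the second-highest bid: 2,530 points.
Surplus = 2,655 points − 2,530 points = 125 points.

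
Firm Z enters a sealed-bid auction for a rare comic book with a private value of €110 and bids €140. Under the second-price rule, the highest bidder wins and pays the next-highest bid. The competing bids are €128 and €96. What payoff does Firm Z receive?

Firm Z's payoff: -€18.

Highest competing bid: €128.
Firm Z's bid €140 is the highest overall, so Firm Z wins and pays the second-highest bid, €128.
Payoff = value − price = €110 − €128 = -€18.
Overbidding won the item at a price above value — truthful bidding would have avoided this loss.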